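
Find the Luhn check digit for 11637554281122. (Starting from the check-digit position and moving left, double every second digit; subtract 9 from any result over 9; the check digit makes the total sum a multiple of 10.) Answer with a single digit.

6

Partial digits right→left: 2 2 1 1 8 2 4 5 5 7 3 6 1 1
Double every second digit counting from the check-digit position (so the 1st, 3rd, 5th, ... of the partial from the right).
  doubled (with −9 where >9): 4 2 7 8 1 6 2 → sum 30
  kept as-is: 2 1 2 5 7 6 1 → sum 24
Total = 30 + 24 = 54.
Check digit = (10 − (54 mod 10)) mod 10 = 6.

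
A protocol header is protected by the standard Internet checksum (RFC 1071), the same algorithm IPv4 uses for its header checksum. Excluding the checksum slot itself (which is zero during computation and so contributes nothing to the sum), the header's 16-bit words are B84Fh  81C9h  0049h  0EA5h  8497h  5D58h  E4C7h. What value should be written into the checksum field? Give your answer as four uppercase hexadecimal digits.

One's-complement addition (fold any carry out of bit 15 back into bit 0):
  0xB84F + 0x81C9 = 0x13A18 → wrap carry → 0x3A19
  0x3A19 + 0x0049 = 0x03A62
  0x3A62 + 0x0EA5 = 0x04907
  0x4907 + 0x8497 = 0x0CD9E
  0xCD9E + 0x5D58 = 0x12AF6 → wrap carry → 0x2AF7
  0x2AF7 + 0xE4C7 = 0x10FBE → wrap carry → 0x0FBF
One's-complement sum = 0x0FBF.
Checksum = ~0x0FBF & 0xFFFF = 0xF040.

F040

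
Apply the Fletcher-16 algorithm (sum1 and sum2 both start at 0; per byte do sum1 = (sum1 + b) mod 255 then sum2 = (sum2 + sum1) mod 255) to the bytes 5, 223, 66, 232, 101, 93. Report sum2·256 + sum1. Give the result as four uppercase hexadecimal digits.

69D2

Running sums (mod 255):
  after byte 0 (5): sum1=5, sum2=5
  after byte 1 (223): sum1=228, sum2=233
  after byte 2 (66): sum1=39, sum2=17
  after byte 3 (232): sum1=16, sum2=33
  after byte 4 (101): sum1=117, sum2=150
  after byte 5 (93): sum1=210, sum2=105
Checksum = sum2·256 + sum1 = 105·256 + 210 = 27090 = 0x69D2.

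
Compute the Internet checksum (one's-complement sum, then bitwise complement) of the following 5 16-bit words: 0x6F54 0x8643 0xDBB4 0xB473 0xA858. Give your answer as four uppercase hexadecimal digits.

One's-complement addition (fold any carry out of bit 15 back into bit 0):
  0x6F54 + 0x8643 = 0x0F597
  0xF597 + 0xDBB4 = 0x1D14B → wrap carry → 0xD14C
  0xD14C + 0xB473 = 0x185BF → wrap carry → 0x85C0
  0x85C0 + 0xA858 = 0x12E18 → wrap carry → 0x2E19
One's-complement sum = 0x2E19.
Checksum = ~0x2E19 & 0xFFFF = 0xD1E6.

D1E6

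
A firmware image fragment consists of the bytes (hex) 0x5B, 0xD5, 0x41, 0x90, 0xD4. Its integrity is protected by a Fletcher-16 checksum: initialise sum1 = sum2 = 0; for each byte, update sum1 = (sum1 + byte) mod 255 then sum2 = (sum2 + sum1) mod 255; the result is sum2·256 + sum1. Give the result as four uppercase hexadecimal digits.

Running sums (mod 255):
  after byte 0 (0x5B): sum1=91, sum2=91
  after byte 1 (0xD5): sum1=49, sum2=140
  after byte 2 (0x41): sum1=114, sum2=254
  after byte 3 (0x90): sum1=3, sum2=2
  after byte 4 (0xD4): sum1=215, sum2=217
Checksum = sum2·256 + sum1 = 217·256 + 215 = 55767 = 0xD9D7.

D9D7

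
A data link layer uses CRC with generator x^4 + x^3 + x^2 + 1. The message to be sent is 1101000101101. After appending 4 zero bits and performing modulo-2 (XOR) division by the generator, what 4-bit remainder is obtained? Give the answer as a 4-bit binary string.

Append 4 zeros: 11010001011010000. Divide by 11101 (XOR where the leading bit is 1):
  pos 0: 11010 XOR 11101 = 00111
  pos 2: 11100 XOR 11101 = 00001
  pos 6: 11011 XOR 11101 = 00110
  pos 8: 11001 XOR 11101 = 00100
  pos 10: 10000 XOR 11101 = 01101
  pos 11: 11010 XOR 11101 = 00111
Remainder (last 4 bits) = 1110. This is the CRC / FCS.

1110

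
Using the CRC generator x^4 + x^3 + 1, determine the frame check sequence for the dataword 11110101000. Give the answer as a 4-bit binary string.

Append 4 zeros: 111101010000000. Divide by 11001 (XOR where the leading bit is 1):
  pos 0: 11110 XOR 11001 = 00111
  pos 2: 11110 XOR 11001 = 00111
  pos 4: 11110 XOR 11001 = 00111
  pos 6: 11100 XOR 11001 = 00101
  pos 8: 10100 XOR 11001 = 01101
  pos 9: 11010 XOR 11001 = 00011
Remainder (last 4 bits) = 0110. This is the CRC / FCS.

0110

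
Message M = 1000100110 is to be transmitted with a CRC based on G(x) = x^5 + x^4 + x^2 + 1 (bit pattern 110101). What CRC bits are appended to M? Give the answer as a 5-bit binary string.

01001

Append 5 zeros: 100010011000000. Divide by 110101 (XOR where the leading bit is 1):
  pos 0: 100010 XOR 110101 = 010111
  pos 1: 101110 XOR 110101 = 011011
  pos 2: 110111 XOR 110101 = 000010
  pos 6: 101000 XOR 110101 = 011101
  pos 7: 111010 XOR 110101 = 001111
  pos 9: 111100 XOR 110101 = 001001
Remainder (last 5 bits) = 01001. This is the CRC / FCS.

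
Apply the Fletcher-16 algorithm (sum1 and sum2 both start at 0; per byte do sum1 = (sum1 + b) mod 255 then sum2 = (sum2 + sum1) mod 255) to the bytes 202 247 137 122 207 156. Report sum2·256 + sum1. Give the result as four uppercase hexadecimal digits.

6A33

Running sums (mod 255):
  after byte 0 (202): sum1=202, sum2=202
  after byte 1 (247): sum1=194, sum2=141
  after byte 2 (137): sum1=76, sum2=217
  after byte 3 (122): sum1=198, sum2=160
  after byte 4 (207): sum1=150, sum2=55
  after byte 5 (156): sum1=51, sum2=106
Checksum = sum2·256 + sum1 = 106·256 + 51 = 27187 = 0x6A33.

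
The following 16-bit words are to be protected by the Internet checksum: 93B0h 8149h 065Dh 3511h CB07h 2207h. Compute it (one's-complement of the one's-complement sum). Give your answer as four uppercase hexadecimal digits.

One's-complement addition (fold any carry out of bit 15 back into bit 0):
  0x93B0 + 0x8149 = 0x114F9 → wrap carry → 0x14FA
  0x14FA + 0x065D = 0x01B57
  0x1B57 + 0x3511 = 0x05068
  0x5068 + 0xCB07 = 0x11B6F → wrap carry → 0x1B70
  0x1B70 + 0x2207 = 0x03D77
One's-complement sum = 0x3D77.
Checksum = ~0x3D77 & 0xFFFF = 0xC288.

C288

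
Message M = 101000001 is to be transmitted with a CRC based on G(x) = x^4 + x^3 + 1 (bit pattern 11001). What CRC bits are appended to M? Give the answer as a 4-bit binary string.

0000

Append 4 zeros: 1010000010000. Divide by 11001 (XOR where the leading bit is 1):
  pos 0: 10100 XOR 11001 = 01101
  pos 1: 11010 XOR 11001 = 00011
  pos 4: 11001 XOR 11001 = 00000
Remainder (last 4 bits) = 0000. This is the CRC / FCS.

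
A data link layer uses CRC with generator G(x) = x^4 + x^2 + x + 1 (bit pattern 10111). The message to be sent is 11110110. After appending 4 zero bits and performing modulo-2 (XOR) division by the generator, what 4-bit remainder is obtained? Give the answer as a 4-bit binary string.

1100

Append 4 zeros: 111101100000. Divide by 10111 (XOR where the leading bit is 1):
  pos 0: 11110 XOR 10111 = 01001
  pos 1: 10011 XOR 10111 = 00100
  pos 3: 10010 XOR 10111 = 00101
  pos 5: 10100 XOR 10111 = 00011
Remainder (last 4 bits) = 1100. This is the CRC / FCS.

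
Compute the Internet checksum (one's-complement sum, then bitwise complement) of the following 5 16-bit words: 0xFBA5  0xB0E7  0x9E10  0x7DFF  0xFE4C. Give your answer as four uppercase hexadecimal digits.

One's-complement addition (fold any carry out of bit 15 back into bit 0):
  0xFBA5 + 0xB0E7 = 0x1AC8C → wrap carry → 0xAC8D
  0xAC8D + 0x9E10 = 0x14A9D → wrap carry → 0x4A9E
  0x4A9E + 0x7DFF = 0x0C89D
  0xC89D + 0xFE4C = 0x1C6E9 → wrap carry → 0xC6EA
One's-complement sum = 0xC6EA.
Checksum = ~0xC6EA & 0xFFFF = 0x3915.

3915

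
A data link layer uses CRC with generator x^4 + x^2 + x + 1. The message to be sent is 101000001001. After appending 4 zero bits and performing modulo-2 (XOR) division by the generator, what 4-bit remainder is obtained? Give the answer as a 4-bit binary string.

1111

Append 4 zeros: 1010000010010000. Divide by 10111 (XOR where the leading bit is 1):
  pos 0: 10100 XOR 10111 = 00011
  pos 3: 11000 XOR 10111 = 01111
  pos 4: 11111 XOR 10111 = 01000
  pos 5: 10000 XOR 10111 = 00111
  pos 7: 11101 XOR 10111 = 01010
  pos 8: 10100 XOR 10111 = 00011
  pos 11: 11000 XOR 10111 = 01111
Remainder (last 4 bits) = 1111. This is the CRC / FCS.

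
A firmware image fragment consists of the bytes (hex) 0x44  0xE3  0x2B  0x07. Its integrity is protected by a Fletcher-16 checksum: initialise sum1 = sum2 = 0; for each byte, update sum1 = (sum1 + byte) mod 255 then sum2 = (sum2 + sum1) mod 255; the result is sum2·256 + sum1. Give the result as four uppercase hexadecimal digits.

Running sums (mod 255):
  after byte 0 (0x44): sum1=68, sum2=68
  after byte 1 (0xE3): sum1=40, sum2=108
  after byte 2 (0x2B): sum1=83, sum2=191
  after byte 3 (0x07): sum1=90, sum2=26
Checksum = sum2·256 + sum1 = 26·256 + 90 = 6746 = 0x1A5A.

1A5A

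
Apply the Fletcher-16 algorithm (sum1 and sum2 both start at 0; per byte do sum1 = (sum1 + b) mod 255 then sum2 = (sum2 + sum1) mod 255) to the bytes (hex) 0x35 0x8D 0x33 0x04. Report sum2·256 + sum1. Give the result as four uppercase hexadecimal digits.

Running sums (mod 255):
  after byte 0 (0x35): sum1=53, sum2=53
  after byte 1 (0x8D): sum1=194, sum2=247
  after byte 2 (0x33): sum1=245, sum2=237
  after byte 3 (0x04): sum1=249, sum2=231
Checksum = sum2·256 + sum1 = 231·256 + 249 = 59385 = 0xE7F9.

E7F9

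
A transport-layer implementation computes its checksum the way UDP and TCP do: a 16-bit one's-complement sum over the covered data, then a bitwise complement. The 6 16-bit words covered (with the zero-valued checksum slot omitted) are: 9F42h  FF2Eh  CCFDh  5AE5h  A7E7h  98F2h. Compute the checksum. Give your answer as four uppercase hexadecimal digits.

F8D0

One's-complement addition (fold any carry out of bit 15 back into bit 0):
  0x9F42 + 0xFF2E = 0x19E70 → wrap carry → 0x9E71
  0x9E71 + 0xCCFD = 0x16B6E → wrap carry → 0x6B6F
  0x6B6F + 0x5AE5 = 0x0C654
  0xC654 + 0xA7E7 = 0x16E3B → wrap carry → 0x6E3C
  0x6E3C + 0x98F2 = 0x1072E → wrap carry → 0x072F
One's-complement sum = 0x072F.
Checksum = ~0x072F & 0xFFFF = 0xF8D0.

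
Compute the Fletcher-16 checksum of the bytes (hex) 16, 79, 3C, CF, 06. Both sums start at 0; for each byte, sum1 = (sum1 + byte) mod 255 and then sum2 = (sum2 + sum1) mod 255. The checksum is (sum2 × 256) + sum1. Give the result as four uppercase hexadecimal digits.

AEA1

Running sums (mod 255):
  after byte 0 (16): sum1=22, sum2=22
  after byte 1 (79): sum1=143, sum2=165
  after byte 2 (3C): sum1=203, sum2=113
  after byte 3 (CF): sum1=155, sum2=13
  after byte 4 (06): sum1=161, sum2=174
Checksum = sum2·256 + sum1 = 174·256 + 161 = 44705 = 0xAEA1.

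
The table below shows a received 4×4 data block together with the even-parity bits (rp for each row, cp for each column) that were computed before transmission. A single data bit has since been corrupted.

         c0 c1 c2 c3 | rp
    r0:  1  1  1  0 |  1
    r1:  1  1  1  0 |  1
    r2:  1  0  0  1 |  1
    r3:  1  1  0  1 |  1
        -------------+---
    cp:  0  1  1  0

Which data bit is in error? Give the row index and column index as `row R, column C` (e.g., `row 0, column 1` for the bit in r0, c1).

Recompute each row's even parity and compare to rp:
  r0: data parity 1, sent rp 1 → ok
  r1: data parity 1, sent rp 1 → ok
  r2: data parity 0, sent rp 1 → mismatch
  r3: data parity 1, sent rp 1 → ok
Recompute each column's even parity and compare to cp:
  c0: data parity 0, sent cp 0 → ok
  c1: data parity 1, sent cp 1 → ok
  c2: data parity 0, sent cp 1 → mismatch
  c3: data parity 0, sent cp 0 → ok
Exactly one row (r2) and one column (c2) fail → the flipped bit is at their intersection.

row 2, column 2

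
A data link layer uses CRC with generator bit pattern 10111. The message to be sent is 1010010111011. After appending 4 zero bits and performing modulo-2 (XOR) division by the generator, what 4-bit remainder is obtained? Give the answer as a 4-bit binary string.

Append 4 zeros: 10100101110110000. Divide by 10111 (XOR where the leading bit is 1):
  pos 0: 10100 XOR 10111 = 00011
  pos 3: 11101 XOR 10111 = 01010
  pos 4: 10101 XOR 10111 = 00010
  pos 7: 10101 XOR 10111 = 00010
  pos 10: 10100 XOR 10111 = 00011
Remainder (last 4 bits) = 1100. This is the CRC / FCS.

1100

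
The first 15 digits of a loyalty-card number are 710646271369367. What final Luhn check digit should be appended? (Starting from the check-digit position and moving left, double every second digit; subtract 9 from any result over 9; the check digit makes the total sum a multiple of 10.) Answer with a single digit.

9

Partial digits right→left: 7 6 3 9 6 3 1 7 2 6 4 6 0 1 7
Double every second digit counting from the check-digit position (so the 1st, 3rd, 5th, ... of the partial from the right).
  doubled (with −9 where >9): 5 6 3 2 4 8 0 5 → sum 33
  kept as-is: 6 9 3 7 6 6 1 → sum 38
Total = 33 + 38 = 71.
Check digit = (10 − (71 mod 10)) mod 10 = 9.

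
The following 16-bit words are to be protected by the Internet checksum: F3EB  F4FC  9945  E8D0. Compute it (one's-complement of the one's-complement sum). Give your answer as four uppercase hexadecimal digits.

9500

One's-complement addition (fold any carry out of bit 15 back into bit 0):
  0xF3EB + 0xF4FC = 0x1E8E7 → wrap carry → 0xE8E8
  0xE8E8 + 0x9945 = 0x1822D → wrap carry → 0x822E
  0x822E + 0xE8D0 = 0x16AFE → wrap carry → 0x6AFF
One's-complement sum = 0x6AFF.
Checksum = ~0x6AFF & 0xFFFF = 0x9500.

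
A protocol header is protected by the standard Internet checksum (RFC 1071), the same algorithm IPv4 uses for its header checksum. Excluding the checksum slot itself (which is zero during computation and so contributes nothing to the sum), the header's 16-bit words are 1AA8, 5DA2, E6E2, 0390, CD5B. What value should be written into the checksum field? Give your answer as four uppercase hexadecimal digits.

CFE6

One's-complement addition (fold any carry out of bit 15 back into bit 0):
  0x1AA8 + 0x5DA2 = 0x0784A
  0x784A + 0xE6E2 = 0x15F2C → wrap carry → 0x5F2D
  0x5F2D + 0x0390 = 0x062BD
  0x62BD + 0xCD5B = 0x13018 → wrap carry → 0x3019
One's-complement sum = 0x3019.
Checksum = ~0x3019 & 0xFFFF = 0xCFE6.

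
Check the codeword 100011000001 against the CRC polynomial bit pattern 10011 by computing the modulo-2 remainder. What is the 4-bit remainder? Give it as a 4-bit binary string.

1000

Modulo-2 division of 100011000001 by 10011:
  pos 0: 10001 XOR 10011 = 00010
  pos 3: 10100 XOR 10011 = 00111
  pos 5: 11100 XOR 10011 = 01111
  pos 6: 11110 XOR 10011 = 01101
  pos 7: 11011 XOR 10011 = 01000
Remainder = 1000 (nonzero — an error is detected).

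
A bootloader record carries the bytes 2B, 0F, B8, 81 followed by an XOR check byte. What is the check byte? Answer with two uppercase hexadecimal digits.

1D

XOR the bytes together:
  start with 0x2B
  0x2B ⊕ 0x0F = 0x24
  0x24 ⊕ 0xB8 = 0x9C
  0x9C ⊕ 0x81 = 0x1D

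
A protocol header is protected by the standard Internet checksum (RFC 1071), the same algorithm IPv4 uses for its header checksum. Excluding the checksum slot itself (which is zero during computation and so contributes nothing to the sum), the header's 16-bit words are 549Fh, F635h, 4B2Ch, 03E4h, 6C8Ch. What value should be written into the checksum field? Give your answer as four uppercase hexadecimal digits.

F98D

One's-complement addition (fold any carry out of bit 15 back into bit 0):
  0x549F + 0xF635 = 0x14AD4 → wrap carry → 0x4AD5
  0x4AD5 + 0x4B2C = 0x09601
  0x9601 + 0x03E4 = 0x099E5
  0x99E5 + 0x6C8C = 0x10671 → wrap carry → 0x0672
One's-complement sum = 0x0672.
Checksum = ~0x0672 & 0xFFFF = 0xF98D.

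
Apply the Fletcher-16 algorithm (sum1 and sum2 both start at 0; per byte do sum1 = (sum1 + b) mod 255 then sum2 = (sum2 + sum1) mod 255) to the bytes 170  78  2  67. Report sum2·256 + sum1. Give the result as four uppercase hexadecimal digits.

DC3E

Running sums (mod 255):
  after byte 0 (170): sum1=170, sum2=170
  after byte 1 (78): sum1=248, sum2=163
  after byte 2 (2): sum1=250, sum2=158
  after byte 3 (67): sum1=62, sum2=220
Checksum = sum2·256 + sum1 = 220·256 + 62 = 56382 = 0xDC3E.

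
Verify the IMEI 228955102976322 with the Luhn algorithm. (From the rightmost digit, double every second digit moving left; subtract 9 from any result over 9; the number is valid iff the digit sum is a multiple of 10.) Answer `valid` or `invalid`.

valid

From the right, keep odd positions and double even positions (subtract 9 from any doubled value over 9):
  doubled (positions 2,4,...): 4 3 9 0 1 9 4 → sum 30
  kept (positions 1,3,...): 2 3 7 2 1 5 8 2 → sum 30
Total = 60.
60 mod 10 = 0, so the number is valid.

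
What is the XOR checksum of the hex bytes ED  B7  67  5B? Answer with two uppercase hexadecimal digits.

66

XOR the bytes together:
  start with 0xED
  0xED ⊕ 0xB7 = 0x5A
  0x5A ⊕ 0x67 = 0x3D
  0x3D ⊕ 0x5B = 0x66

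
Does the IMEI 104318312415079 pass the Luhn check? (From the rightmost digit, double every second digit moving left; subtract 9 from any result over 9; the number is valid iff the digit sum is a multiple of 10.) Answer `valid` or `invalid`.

From the right, keep odd positions and double even positions (subtract 9 from any doubled value over 9):
  doubled (positions 2,4,...): 5 1 8 2 7 6 0 → sum 29
  kept (positions 1,3,...): 9 0 1 2 3 1 4 1 → sum 21
Total = 50.
50 mod 10 = 0, so the number is valid.

valid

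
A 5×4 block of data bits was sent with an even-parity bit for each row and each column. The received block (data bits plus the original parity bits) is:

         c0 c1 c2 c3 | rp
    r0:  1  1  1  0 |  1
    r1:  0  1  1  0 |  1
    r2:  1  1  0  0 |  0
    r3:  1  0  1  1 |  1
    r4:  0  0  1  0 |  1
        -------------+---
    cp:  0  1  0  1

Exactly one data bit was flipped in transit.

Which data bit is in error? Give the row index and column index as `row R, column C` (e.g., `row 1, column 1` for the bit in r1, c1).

Recompute each row's even parity and compare to rp:
  r0: data parity 1, sent rp 1 → ok
  r1: data parity 0, sent rp 1 → mismatch
  r2: data parity 0, sent rp 0 → ok
  r3: data parity 1, sent rp 1 → ok
  r4: data parity 1, sent rp 1 → ok
Recompute each column's even parity and compare to cp:
  c0: data parity 1, sent cp 0 → mismatch
  c1: data parity 1, sent cp 1 → ok
  c2: data parity 0, sent cp 0 → ok
  c3: data parity 1, sent cp 1 → ok
Exactly one row (r1) and one column (c0) fail → the flipped bit is at their intersection.

row 1, column 0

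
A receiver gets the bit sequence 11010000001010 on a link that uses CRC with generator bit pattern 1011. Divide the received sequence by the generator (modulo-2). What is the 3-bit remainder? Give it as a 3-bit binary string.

Modulo-2 division of 11010000001010 by 1011:
  pos 0: 1101 XOR 1011 = 0110
  pos 1: 1100 XOR 1011 = 0111
  pos 2: 1110 XOR 1011 = 0101
  pos 3: 1010 XOR 1011 = 0001
  pos 6: 1000 XOR 1011 = 0011
  pos 8: 1110 XOR 1011 = 0101
  pos 9: 1011 XOR 1011 = 0000
Remainder = 000 (zero — the frame passes the CRC check).

000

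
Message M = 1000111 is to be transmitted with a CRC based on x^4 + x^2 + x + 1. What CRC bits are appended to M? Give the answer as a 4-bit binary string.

Append 4 zeros: 10001110000. Divide by 10111 (XOR where the leading bit is 1):
  pos 0: 10001 XOR 10111 = 00110
  pos 2: 11011 XOR 10111 = 01100
  pos 3: 11000 XOR 10111 = 01111
  pos 4: 11110 XOR 10111 = 01001
  pos 5: 10010 XOR 10111 = 00101
Remainder (last 4 bits) = 1010. This is the CRC / FCS.

1010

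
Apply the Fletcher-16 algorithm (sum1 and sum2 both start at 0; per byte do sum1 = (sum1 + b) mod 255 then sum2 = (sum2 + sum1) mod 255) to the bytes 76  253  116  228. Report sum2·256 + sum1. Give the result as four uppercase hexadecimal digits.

Running sums (mod 255):
  after byte 0 (76): sum1=76, sum2=76
  after byte 1 (253): sum1=74, sum2=150
  after byte 2 (116): sum1=190, sum2=85
  after byte 3 (228): sum1=163, sum2=248
Checksum = sum2·256 + sum1 = 248·256 + 163 = 63651 = 0xF8A3.

F8A3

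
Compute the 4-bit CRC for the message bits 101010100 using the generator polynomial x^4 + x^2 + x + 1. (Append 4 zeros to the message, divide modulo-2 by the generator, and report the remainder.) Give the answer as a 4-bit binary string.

1111

Append 4 zeros: 1010101000000. Divide by 10111 (XOR where the leading bit is 1):
  pos 0: 10101 XOR 10111 = 00010
  pos 3: 10010 XOR 10111 = 00101
  pos 5: 10100 XOR 10111 = 00011
  pos 8: 11000 XOR 10111 = 01111
Remainder (last 4 bits) = 1111. This is the CRC / FCS.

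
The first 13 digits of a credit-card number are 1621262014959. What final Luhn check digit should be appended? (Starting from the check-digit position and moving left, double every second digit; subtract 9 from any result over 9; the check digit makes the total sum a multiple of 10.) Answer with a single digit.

Partial digits right→left: 9 5 9 4 1 0 2 6 2 1 2 6 1
Double every second digit counting from the check-digit position (so the 1st, 3rd, 5th, ... of the partial from the right).
  doubled (with −9 where >9): 9 9 2 4 4 4 2 → sum 34
  kept as-is: 5 4 0 6 1 6 → sum 22
Total = 34 + 22 = 56.
Check digit = (10 − (56 mod 10)) mod 10 = 4.

4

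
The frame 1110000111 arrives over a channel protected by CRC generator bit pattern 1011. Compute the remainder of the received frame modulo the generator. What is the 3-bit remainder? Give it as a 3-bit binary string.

000

Modulo-2 division of 1110000111 by 1011:
  pos 0: 1110 XOR 1011 = 0101
  pos 1: 1010 XOR 1011 = 0001
  pos 4: 1001 XOR 1011 = 0010
  pos 6: 1011 XOR 1011 = 0000
Remainder = 000 (zero — the frame passes the CRC check).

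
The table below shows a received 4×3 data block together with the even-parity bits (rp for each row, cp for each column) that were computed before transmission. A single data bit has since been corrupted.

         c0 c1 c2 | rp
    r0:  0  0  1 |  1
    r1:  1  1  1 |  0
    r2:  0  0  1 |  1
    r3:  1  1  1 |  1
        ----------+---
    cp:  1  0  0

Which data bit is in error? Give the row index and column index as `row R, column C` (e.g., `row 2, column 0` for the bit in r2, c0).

row 1, column 0

Recompute each row's even parity and compare to rp:
  r0: data parity 1, sent rp 1 → ok
  r1: data parity 1, sent rp 0 → mismatch
  r2: data parity 1, sent rp 1 → ok
  r3: data parity 1, sent rp 1 → ok
Recompute each column's even parity and compare to cp:
  c0: data parity 0, sent cp 1 → mismatch
  c1: data parity 0, sent cp 0 → ok
  c2: data parity 0, sent cp 0 → ok
Exactly one row (r1) and one column (c0) fail → the flipped bit is at their intersection.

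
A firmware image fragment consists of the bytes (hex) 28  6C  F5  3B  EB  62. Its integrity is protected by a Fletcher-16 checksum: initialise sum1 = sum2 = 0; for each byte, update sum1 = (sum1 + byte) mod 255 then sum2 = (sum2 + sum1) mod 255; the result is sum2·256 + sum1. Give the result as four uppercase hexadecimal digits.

Running sums (mod 255):
  after byte 0 (28): sum1=40, sum2=40
  after byte 1 (6C): sum1=148, sum2=188
  after byte 2 (F5): sum1=138, sum2=71
  after byte 3 (3B): sum1=197, sum2=13
  after byte 4 (EB): sum1=177, sum2=190
  after byte 5 (62): sum1=20, sum2=210
Checksum = sum2·256 + sum1 = 210·256 + 20 = 53780 = 0xD214.

D214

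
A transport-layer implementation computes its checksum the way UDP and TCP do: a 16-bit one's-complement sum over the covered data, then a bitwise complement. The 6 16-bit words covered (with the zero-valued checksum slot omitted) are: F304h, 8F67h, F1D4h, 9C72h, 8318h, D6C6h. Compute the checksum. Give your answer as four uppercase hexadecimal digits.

One's-complement addition (fold any carry out of bit 15 back into bit 0):
  0xF304 + 0x8F67 = 0x1826B → wrap carry → 0x826C
  0x826C + 0xF1D4 = 0x17440 → wrap carry → 0x7441
  0x7441 + 0x9C72 = 0x110B3 → wrap carry → 0x10B4
  0x10B4 + 0x8318 = 0x093CC
  0x93CC + 0xD6C6 = 0x16A92 → wrap carry → 0x6A93
One's-complement sum = 0x6A93.
Checksum = ~0x6A93 & 0xFFFF = 0x956C.

956C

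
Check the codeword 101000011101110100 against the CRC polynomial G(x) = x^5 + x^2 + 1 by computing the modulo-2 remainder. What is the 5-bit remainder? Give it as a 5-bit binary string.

10001

Modulo-2 division of 101000011101110100 by 100101:
  pos 0: 101000 XOR 100101 = 001101
  pos 2: 110101 XOR 100101 = 010000
  pos 3: 100001 XOR 100101 = 000100
  pos 6: 100101 XOR 100101 = 000000
  pos 12: 110100 XOR 100101 = 010001
Remainder = 10001 (nonzero — an error is detected).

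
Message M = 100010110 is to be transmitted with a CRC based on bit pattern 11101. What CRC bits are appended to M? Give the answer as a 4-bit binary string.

1100

Append 4 zeros: 1000101100000. Divide by 11101 (XOR where the leading bit is 1):
  pos 0: 10001 XOR 11101 = 01100
  pos 1: 11000 XOR 11101 = 00101
  pos 3: 10111 XOR 11101 = 01010
  pos 4: 10100 XOR 11101 = 01001
  pos 5: 10010 XOR 11101 = 01111
  pos 6: 11110 XOR 11101 = 00011
Remainder (last 4 bits) = 1100. This is the CRC / FCS.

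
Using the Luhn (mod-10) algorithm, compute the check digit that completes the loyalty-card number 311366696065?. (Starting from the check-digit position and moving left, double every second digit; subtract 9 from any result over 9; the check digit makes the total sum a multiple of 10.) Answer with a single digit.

1

Partial digits right→left: 5 6 0 6 9 6 6 6 3 1 1 3
Double every second digit counting from the check-digit position (so the 1st, 3rd, 5th, ... of the partial from the right).
  doubled (with −9 where >9): 1 0 9 3 6 2 → sum 21
  kept as-is: 6 6 6 6 1 3 → sum 28
Total = 21 + 28 = 49.
Check digit = (10 − (49 mod 10)) mod 10 = 1.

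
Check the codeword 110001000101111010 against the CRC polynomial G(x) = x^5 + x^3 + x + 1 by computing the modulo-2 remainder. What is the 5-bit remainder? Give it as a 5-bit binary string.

10101

Modulo-2 division of 110001000101111010 by 101011:
  pos 0: 110001 XOR 101011 = 011010
  pos 1: 110100 XOR 101011 = 011111
  pos 2: 111110 XOR 101011 = 010101
  pos 3: 101010 XOR 101011 = 000001
  pos 8: 110111 XOR 101011 = 011100
  pos 9: 111001 XOR 101011 = 010010
  pos 10: 100100 XOR 101011 = 001111
  pos 12: 111110 XOR 101011 = 010101
Remainder = 10101 (nonzero — an error is detected).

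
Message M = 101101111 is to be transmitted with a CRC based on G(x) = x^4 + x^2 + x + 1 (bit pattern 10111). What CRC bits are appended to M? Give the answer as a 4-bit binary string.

0001

Append 4 zeros: 1011011110000. Divide by 10111 (XOR where the leading bit is 1):
  pos 0: 10110 XOR 10111 = 00001
  pos 4: 11111 XOR 10111 = 01000
  pos 5: 10000 XOR 10111 = 00111
  pos 7: 11100 XOR 10111 = 01011
  pos 8: 10110 XOR 10111 = 00001
Remainder (last 4 bits) = 0001. This is the CRC / FCS.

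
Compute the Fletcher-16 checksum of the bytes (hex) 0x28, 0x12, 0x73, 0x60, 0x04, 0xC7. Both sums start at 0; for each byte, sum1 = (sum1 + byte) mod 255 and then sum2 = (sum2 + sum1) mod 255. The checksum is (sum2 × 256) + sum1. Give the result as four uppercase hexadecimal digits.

0AD9

Running sums (mod 255):
  after byte 0 (0x28): sum1=40, sum2=40
  after byte 1 (0x12): sum1=58, sum2=98
  after byte 2 (0x73): sum1=173, sum2=16
  after byte 3 (0x60): sum1=14, sum2=30
  after byte 4 (0x04): sum1=18, sum2=48
  after byte 5 (0xC7): sum1=217, sum2=10
Checksum = sum2·256 + sum1 = 10·256 + 217 = 2777 = 0x0AD9.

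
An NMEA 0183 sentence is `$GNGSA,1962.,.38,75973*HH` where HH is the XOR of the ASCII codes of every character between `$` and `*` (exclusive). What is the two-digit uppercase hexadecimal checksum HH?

48

XOR the ASCII codes of the payload characters:
  'G' = 0x47 → acc = 0x47
  'N' = 0x4E → acc = 0x09
  'G' = 0x47 → acc = 0x4E
  'S' = 0x53 → acc = 0x1D
  'A' = 0x41 → acc = 0x5C
  ',' = 0x2C → acc = 0x70
  '1' = 0x31 → acc = 0x41
  '9' = 0x39 → acc = 0x78
  '6' = 0x36 → acc = 0x4E
  '2' = 0x32 → acc = 0x7C
  '.' = 0x2E → acc = 0x52
  ',' = 0x2C → acc = 0x7E
  '.' = 0x2E → acc = 0x50
  '3' = 0x33 → acc = 0x63
  '8' = 0x38 → acc = 0x5B
  ',' = 0x2C → acc = 0x77
  '7' = 0x37 → acc = 0x40
  '5' = 0x35 → acc = 0x75
  '9' = 0x39 → acc = 0x4C
  '7' = 0x37 → acc = 0x7B
  '3' = 0x33 → acc = 0x48
Checksum = 0x48.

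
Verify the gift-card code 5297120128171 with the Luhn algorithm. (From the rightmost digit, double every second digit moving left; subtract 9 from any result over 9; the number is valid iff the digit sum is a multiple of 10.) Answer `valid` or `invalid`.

invalid

From the right, keep odd positions and double even positions (subtract 9 from any doubled value over 9):
  doubled (positions 2,4,...): 5 7 2 4 5 4 → sum 27
  kept (positions 1,3,...): 1 1 2 0 1 9 5 → sum 19
Total = 46.
46 mod 10 = 6, so the number is invalid.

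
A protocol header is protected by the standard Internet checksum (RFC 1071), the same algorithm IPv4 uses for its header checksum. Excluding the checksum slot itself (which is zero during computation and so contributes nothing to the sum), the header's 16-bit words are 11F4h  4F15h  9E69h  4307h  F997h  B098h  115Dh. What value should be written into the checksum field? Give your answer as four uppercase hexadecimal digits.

One's-complement addition (fold any carry out of bit 15 back into bit 0):
  0x11F4 + 0x4F15 = 0x06109
  0x6109 + 0x9E69 = 0x0FF72
  0xFF72 + 0x4307 = 0x14279 → wrap carry → 0x427A
  0x427A + 0xF997 = 0x13C11 → wrap carry → 0x3C12
  0x3C12 + 0xB098 = 0x0ECAA
  0xECAA + 0x115D = 0x0FE07
One's-complement sum = 0xFE07.
Checksum = ~0xFE07 & 0xFFFF = 0x01F8.

01F8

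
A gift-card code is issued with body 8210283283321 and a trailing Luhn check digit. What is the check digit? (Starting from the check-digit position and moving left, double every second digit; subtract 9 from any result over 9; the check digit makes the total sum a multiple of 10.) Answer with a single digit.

9

Partial digits right→left: 1 2 3 3 8 2 3 8 2 0 1 2 8
Double every second digit counting from the check-digit position (so the 1st, 3rd, 5th, ... of the partial from the right).
  doubled (with −9 where >9): 2 6 7 6 4 2 7 → sum 34
  kept as-is: 2 3 2 8 0 2 → sum 17
Total = 34 + 17 = 51.
Check digit = (10 − (51 mod 10)) mod 10 = 9.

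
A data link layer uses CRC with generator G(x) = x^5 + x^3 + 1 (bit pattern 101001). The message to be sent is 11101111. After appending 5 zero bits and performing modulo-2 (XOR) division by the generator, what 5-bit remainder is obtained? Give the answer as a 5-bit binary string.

Append 5 zeros: 1110111100000. Divide by 101001 (XOR where the leading bit is 1):
  pos 0: 111011 XOR 101001 = 010010
  pos 1: 100101 XOR 101001 = 001100
  pos 3: 110010 XOR 101001 = 011011
  pos 4: 110110 XOR 101001 = 011111
  pos 5: 111110 XOR 101001 = 010111
  pos 6: 101110 XOR 101001 = 000111
Remainder (last 5 bits) = 01110. This is the CRC / FCS.

01110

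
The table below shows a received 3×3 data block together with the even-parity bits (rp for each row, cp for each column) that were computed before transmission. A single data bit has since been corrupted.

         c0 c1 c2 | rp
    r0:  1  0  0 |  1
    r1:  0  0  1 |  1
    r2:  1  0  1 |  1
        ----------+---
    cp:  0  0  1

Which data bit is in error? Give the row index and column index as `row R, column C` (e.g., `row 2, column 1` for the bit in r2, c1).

Recompute each row's even parity and compare to rp:
  r0: data parity 1, sent rp 1 → ok
  r1: data parity 1, sent rp 1 → ok
  r2: data parity 0, sent rp 1 → mismatch
Recompute each column's even parity and compare to cp:
  c0: data parity 0, sent cp 0 → ok
  c1: data parity 0, sent cp 0 → ok
  c2: data parity 0, sent cp 1 → mismatch
Exactly one row (r2) and one column (c2) fail → the flipped bit is at their intersection.

row 2, column 2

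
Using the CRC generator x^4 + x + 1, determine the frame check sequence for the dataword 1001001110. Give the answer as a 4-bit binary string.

1011

Append 4 zeros: 10010011100000. Divide by 10011 (XOR where the leading bit is 1):
  pos 0: 10010 XOR 10011 = 00001
  pos 4: 10111 XOR 10011 = 00100
  pos 6: 10000 XOR 10011 = 00011
  pos 9: 11000 XOR 10011 = 01011
Remainder (last 4 bits) = 1011. This is the CRC / FCS.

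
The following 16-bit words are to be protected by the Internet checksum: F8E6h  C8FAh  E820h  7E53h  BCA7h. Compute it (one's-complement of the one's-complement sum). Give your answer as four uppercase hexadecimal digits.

1B02

One's-complement addition (fold any carry out of bit 15 back into bit 0):
  0xF8E6 + 0xC8FA = 0x1C1E0 → wrap carry → 0xC1E1
  0xC1E1 + 0xE820 = 0x1AA01 → wrap carry → 0xAA02
  0xAA02 + 0x7E53 = 0x12855 → wrap carry → 0x2856
  0x2856 + 0xBCA7 = 0x0E4FD
One's-complement sum = 0xE4FD.
Checksum = ~0xE4FD & 0xFFFF = 0x1B02.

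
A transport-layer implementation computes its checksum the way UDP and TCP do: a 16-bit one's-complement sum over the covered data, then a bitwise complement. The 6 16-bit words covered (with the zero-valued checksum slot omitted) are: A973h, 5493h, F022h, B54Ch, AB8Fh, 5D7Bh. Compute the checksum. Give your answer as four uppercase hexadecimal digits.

One's-complement addition (fold any carry out of bit 15 back into bit 0):
  0xA973 + 0x5493 = 0x0FE06
  0xFE06 + 0xF022 = 0x1EE28 → wrap carry → 0xEE29
  0xEE29 + 0xB54C = 0x1A375 → wrap carry → 0xA376
  0xA376 + 0xAB8F = 0x14F05 → wrap carry → 0x4F06
  0x4F06 + 0x5D7B = 0x0AC81
One's-complement sum = 0xAC81.
Checksum = ~0xAC81 & 0xFFFF = 0x537E.

537E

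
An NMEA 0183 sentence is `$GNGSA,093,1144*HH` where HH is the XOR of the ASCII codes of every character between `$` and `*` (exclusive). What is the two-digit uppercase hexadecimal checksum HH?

66

XOR the ASCII codes of the payload characters:
  'G' = 0x47 → acc = 0x47
  'N' = 0x4E → acc = 0x09
  'G' = 0x47 → acc = 0x4E
  'S' = 0x53 → acc = 0x1D
  'A' = 0x41 → acc = 0x5C
  ',' = 0x2C → acc = 0x70
  '0' = 0x30 → acc = 0x40
  '9' = 0x39 → acc = 0x79
  '3' = 0x33 → acc = 0x4A
  ',' = 0x2C → acc = 0x66
  '1' = 0x31 → acc = 0x57
  '1' = 0x31 → acc = 0x66
  '4' = 0x34 → acc = 0x52
  '4' = 0x34 → acc = 0x66
Checksum = 0x66.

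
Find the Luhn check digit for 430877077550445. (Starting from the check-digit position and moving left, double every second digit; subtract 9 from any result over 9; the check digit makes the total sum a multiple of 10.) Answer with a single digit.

Partial digits right→left: 5 4 4 0 5 5 7 7 0 7 7 8 0 3 4
Double every second digit counting from the check-digit position (so the 1st, 3rd, 5th, ... of the partial from the right).
  doubled (with −9 where >9): 1 8 1 5 0 5 0 8 → sum 28
  kept as-is: 4 0 5 7 7 8 3 → sum 34
Total = 28 + 34 = 62.
Check digit = (10 − (62 mod 10)) mod 10 = 8.

8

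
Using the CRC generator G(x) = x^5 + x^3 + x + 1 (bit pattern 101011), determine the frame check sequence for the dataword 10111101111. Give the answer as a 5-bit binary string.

Append 5 zeros: 1011110111100000. Divide by 101011 (XOR where the leading bit is 1):
  pos 0: 101111 XOR 101011 = 000100
  pos 3: 100011 XOR 101011 = 001000
  pos 5: 100011 XOR 101011 = 001000
  pos 7: 100000 XOR 101011 = 001011
  pos 9: 101100 XOR 101011 = 000111
Remainder (last 5 bits) = 01110. This is the CRC / FCS.

01110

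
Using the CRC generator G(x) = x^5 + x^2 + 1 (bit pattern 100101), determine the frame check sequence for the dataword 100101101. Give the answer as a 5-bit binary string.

Append 5 zeros: 10010110100000. Divide by 100101 (XOR where the leading bit is 1):
  pos 0: 100101 XOR 100101 = 000000
  pos 6: 101000 XOR 100101 = 001101
  pos 8: 110100 XOR 100101 = 010001
Remainder (last 5 bits) = 10001. This is the CRC / FCS.

10001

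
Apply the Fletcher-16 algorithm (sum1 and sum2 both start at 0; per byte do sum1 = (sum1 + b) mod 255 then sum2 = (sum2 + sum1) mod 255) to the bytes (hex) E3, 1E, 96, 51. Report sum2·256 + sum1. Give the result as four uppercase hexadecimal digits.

68E9

Running sums (mod 255):
  after byte 0 (E3): sum1=227, sum2=227
  after byte 1 (1E): sum1=2, sum2=229
  after byte 2 (96): sum1=152, sum2=126
  after byte 3 (51): sum1=233, sum2=104
Checksum = sum2·256 + sum1 = 104·256 + 233 = 26857 = 0x68E9.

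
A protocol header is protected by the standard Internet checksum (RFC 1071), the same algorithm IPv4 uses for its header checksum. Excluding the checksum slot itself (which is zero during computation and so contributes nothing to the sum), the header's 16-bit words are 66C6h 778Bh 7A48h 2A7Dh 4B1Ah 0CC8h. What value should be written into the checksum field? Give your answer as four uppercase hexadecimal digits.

2506

One's-complement addition (fold any carry out of bit 15 back into bit 0):
  0x66C6 + 0x778B = 0x0DE51
  0xDE51 + 0x7A48 = 0x15899 → wrap carry → 0x589A
  0x589A + 0x2A7D = 0x08317
  0x8317 + 0x4B1A = 0x0CE31
  0xCE31 + 0x0CC8 = 0x0DAF9
One's-complement sum = 0xDAF9.
Checksum = ~0xDAF9 & 0xFFFF = 0x2506.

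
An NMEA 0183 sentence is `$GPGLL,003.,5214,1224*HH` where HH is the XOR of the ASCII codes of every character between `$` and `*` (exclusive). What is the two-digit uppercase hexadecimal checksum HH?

66

XOR the ASCII codes of the payload characters:
  'G' = 0x47 → acc = 0x47
  'P' = 0x50 → acc = 0x17
  'G' = 0x47 → acc = 0x50
  'L' = 0x4C → acc = 0x1C
  'L' = 0x4C → acc = 0x50
  ',' = 0x2C → acc = 0x7C
  '0' = 0x30 → acc = 0x4C
  '0' = 0x30 → acc = 0x7C
  '3' = 0x33 → acc = 0x4F
  '.' = 0x2E → acc = 0x61
  ',' = 0x2C → acc = 0x4D
  '5' = 0x35 → acc = 0x78
  '2' = 0x32 → acc = 0x4A
  '1' = 0x31 → acc = 0x7B
  '4' = 0x34 → acc = 0x4F
  ',' = 0x2C → acc = 0x63
  '1' = 0x31 → acc = 0x52
  '2' = 0x32 → acc = 0x60
  '2' = 0x32 → acc = 0x52
  '4' = 0x34 → acc = 0x66
Checksum = 0x66.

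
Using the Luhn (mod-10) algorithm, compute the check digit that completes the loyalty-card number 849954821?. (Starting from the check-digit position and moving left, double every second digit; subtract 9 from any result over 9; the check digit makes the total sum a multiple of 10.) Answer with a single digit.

Partial digits right→left: 1 2 8 4 5 9 9 4 8
Double every second digit counting from the check-digit position (so the 1st, 3rd, 5th, ... of the partial from the right).
  doubled (with −9 where >9): 2 7 1 9 7 → sum 26
  kept as-is: 2 4 9 4 → sum 19
Total = 26 + 19 = 45.
Check digit = (10 − (45 mod 10)) mod 10 = 5.

5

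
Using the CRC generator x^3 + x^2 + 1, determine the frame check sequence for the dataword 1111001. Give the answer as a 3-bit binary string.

Append 3 zeros: 1111001000. Divide by 1101 (XOR where the leading bit is 1):
  pos 0: 1111 XOR 1101 = 0010
  pos 2: 1000 XOR 1101 = 0101
  pos 3: 1011 XOR 1101 = 0110
  pos 4: 1100 XOR 1101 = 0001
Remainder (last 3 bits) = 100. This is the CRC / FCS.

100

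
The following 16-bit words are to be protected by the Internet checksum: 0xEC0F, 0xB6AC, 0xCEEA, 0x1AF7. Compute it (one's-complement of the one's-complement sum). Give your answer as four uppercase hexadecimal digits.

One's-complement addition (fold any carry out of bit 15 back into bit 0):
  0xEC0F + 0xB6AC = 0x1A2BB → wrap carry → 0xA2BC
  0xA2BC + 0xCEEA = 0x171A6 → wrap carry → 0x71A7
  0x71A7 + 0x1AF7 = 0x08C9E
One's-complement sum = 0x8C9E.
Checksum = ~0x8C9E & 0xFFFF = 0x7361.

7361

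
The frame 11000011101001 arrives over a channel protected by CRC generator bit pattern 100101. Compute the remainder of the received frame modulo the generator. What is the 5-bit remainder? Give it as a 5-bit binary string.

Modulo-2 division of 11000011101001 by 100101:
  pos 0: 110000 XOR 100101 = 010101
  pos 1: 101011 XOR 100101 = 001110
  pos 3: 111011 XOR 100101 = 011110
  pos 4: 111100 XOR 100101 = 011001
  pos 5: 110011 XOR 100101 = 010110
  pos 6: 101100 XOR 100101 = 001001
  pos 8: 100101 XOR 100101 = 000000
Remainder = 00000 (zero — the frame passes the CRC check).

00000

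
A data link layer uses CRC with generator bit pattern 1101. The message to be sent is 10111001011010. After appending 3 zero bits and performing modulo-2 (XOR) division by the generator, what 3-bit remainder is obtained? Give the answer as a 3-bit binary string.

100

Append 3 zeros: 10111001011010000. Divide by 1101 (XOR where the leading bit is 1):
  pos 0: 1011 XOR 1101 = 0110
  pos 1: 1101 XOR 1101 = 0000
  pos 7: 1011 XOR 1101 = 0110
  pos 8: 1100 XOR 1101 = 0001
  pos 11: 1100 XOR 1101 = 0001
Remainder (last 3 bits) = 100. This is the CRC / FCS.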